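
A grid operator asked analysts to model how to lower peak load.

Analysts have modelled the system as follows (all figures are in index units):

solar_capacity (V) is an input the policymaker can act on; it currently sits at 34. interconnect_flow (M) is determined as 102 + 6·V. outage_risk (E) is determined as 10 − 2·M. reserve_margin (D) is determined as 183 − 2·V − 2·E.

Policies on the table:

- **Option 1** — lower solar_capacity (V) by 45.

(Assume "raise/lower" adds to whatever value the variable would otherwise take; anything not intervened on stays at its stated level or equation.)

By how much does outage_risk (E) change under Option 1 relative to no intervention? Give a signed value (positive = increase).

540

Baseline:
  V = 34
  M = 102 + 6·34 = 306
  E = 10 − 2·306 = -602
Option 1 (V − 45):
  V = 34 − 45 = -11
  M = 102 + 6·(-11) = 36
  E = 10 − 2·36 = -62
Change in E: -62 − (-602) = 540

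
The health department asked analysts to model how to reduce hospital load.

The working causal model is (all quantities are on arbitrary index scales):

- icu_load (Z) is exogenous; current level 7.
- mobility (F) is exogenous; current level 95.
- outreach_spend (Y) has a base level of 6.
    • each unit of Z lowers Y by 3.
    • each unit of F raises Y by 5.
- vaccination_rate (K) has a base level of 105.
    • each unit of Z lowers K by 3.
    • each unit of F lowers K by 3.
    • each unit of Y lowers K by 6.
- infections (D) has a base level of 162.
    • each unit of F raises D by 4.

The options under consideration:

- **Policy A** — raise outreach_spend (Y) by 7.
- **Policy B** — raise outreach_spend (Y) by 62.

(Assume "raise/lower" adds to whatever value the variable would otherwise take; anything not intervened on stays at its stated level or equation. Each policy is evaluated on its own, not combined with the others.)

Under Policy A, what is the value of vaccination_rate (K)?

Policy A (Y + 7):
  Z = 7
  F = 95
  Y = 6 − 3·7 + 5·95 (+7 from intervention) = 467
  K = 105 − 3·7 − 3·95 − 6·467 = -3003

-3003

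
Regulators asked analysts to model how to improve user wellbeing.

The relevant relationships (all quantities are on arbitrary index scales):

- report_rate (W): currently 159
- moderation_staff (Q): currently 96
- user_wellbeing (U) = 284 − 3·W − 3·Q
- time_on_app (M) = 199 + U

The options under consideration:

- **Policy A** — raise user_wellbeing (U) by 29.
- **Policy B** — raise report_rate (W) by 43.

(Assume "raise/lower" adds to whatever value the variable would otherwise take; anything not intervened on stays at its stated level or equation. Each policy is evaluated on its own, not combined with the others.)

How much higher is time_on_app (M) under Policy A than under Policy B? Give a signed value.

158

Policy A (U + 29):
  W = 159
  Q = 96
  U = 284 − 3·159 − 3·96 (+29 from intervention) = -452
  M = 199 + (-452) = -253
Policy B (W + 43):
  W = 159 + 43 = 202
  Q = 96
  U = 284 − 3·202 − 3·96 = -610
  M = 199 + (-610) = -411
M: -253 − (-411) = 158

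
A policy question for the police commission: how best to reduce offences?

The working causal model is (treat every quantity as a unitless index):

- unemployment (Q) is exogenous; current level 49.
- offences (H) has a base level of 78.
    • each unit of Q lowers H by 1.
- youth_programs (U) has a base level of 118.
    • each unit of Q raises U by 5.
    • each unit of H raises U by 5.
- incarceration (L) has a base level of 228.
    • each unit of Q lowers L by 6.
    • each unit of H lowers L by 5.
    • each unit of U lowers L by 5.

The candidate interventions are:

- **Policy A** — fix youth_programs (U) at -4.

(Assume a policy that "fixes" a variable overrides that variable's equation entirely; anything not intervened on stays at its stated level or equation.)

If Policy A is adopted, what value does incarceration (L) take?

-191

Policy A (U := -4):
  Q = 49
  H = 78 − 49 = 29
  U = -4
  L = 228 − 6·49 − 5·29 − 5·(-4) = -191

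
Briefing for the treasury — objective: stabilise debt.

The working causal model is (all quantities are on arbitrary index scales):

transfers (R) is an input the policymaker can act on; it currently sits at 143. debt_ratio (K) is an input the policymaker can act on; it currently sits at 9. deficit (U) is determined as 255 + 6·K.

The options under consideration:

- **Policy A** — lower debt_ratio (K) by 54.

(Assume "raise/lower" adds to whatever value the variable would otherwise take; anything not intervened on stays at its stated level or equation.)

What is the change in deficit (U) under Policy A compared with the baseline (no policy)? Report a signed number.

-324

Baseline:
  K = 9
  U = 255 + 6·9 = 309
Policy A (K − 54):
  K = 9 − 54 = -45
  U = 255 + 6·(-45) = -15
Change in U: -15 − 309 = -324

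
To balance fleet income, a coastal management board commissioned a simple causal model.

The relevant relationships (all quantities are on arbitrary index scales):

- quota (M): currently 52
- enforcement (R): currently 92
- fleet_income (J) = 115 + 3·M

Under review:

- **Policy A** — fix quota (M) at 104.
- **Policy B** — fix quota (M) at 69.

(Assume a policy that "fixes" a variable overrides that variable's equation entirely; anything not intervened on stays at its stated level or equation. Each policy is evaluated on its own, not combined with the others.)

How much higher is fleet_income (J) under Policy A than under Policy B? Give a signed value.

105

Policy A (M := 104):
  M = 104
  J = 115 + 3·104 = 427
Policy B (M := 69):
  M = 69
  J = 115 + 3·69 = 322
J: 427 − 322 = 105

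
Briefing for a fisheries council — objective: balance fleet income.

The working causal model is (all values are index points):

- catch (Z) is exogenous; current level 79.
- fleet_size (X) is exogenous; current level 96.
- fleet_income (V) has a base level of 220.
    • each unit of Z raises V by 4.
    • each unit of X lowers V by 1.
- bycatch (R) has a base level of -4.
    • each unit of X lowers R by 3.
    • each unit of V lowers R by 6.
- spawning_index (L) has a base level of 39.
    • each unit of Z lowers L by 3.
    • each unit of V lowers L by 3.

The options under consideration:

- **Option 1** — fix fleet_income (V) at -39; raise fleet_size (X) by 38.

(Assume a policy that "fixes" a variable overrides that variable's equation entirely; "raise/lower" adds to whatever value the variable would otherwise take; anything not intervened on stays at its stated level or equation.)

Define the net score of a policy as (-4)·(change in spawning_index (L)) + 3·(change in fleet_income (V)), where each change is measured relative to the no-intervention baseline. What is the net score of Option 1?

Baseline:
  Z = 79
  X = 96
  V = 220 + 4·79 − 96 = 440
  L = 39 − 3·79 − 3·440 = -1518
Option 1 (V := -39, X + 38):
  Z = 79
  X = 96 + 38 = 134
  V = -39
  L = 39 − 3·79 − 3·(-39) = -81
ΔL = -81 − (-1518) = 1437; ΔV = -39 − 440 = -479
Score = (-4)·1437 + 3·(-479) = -7185

-7185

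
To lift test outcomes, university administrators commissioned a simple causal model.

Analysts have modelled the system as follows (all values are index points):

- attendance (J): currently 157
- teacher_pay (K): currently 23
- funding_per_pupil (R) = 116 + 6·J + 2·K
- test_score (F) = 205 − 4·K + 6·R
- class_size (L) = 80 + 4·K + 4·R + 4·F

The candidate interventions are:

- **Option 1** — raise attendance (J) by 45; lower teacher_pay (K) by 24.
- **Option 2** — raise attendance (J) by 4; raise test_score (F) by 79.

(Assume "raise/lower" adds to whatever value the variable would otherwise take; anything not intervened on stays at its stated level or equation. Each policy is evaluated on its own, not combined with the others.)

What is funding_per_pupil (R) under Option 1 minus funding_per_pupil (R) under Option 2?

Option 1 (J + 45, K − 24):
  J = 157 + 45 = 202
  K = 23 − 24 = -1
  R = 116 + 6·202 + 2·(-1) = 1326
Option 2 (J + 4, F + 79):
  J = 157 + 4 = 161
  K = 23
  R = 116 + 6·161 + 2·23 = 1128
R: 1326 − 1128 = 198

198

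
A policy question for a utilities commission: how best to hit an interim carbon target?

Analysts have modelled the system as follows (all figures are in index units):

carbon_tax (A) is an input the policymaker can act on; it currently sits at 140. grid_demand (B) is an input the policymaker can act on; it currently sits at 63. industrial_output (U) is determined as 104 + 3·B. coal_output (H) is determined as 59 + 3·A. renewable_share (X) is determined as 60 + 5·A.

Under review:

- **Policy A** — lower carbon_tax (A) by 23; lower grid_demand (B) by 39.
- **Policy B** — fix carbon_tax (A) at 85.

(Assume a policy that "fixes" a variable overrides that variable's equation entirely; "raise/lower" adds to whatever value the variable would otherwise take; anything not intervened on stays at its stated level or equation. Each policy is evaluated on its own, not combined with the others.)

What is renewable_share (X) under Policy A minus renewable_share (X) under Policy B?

160

Policy A (A − 23, B − 39):
  A = 140 − 23 = 117
  X = 60 + 5·117 = 645
Policy B (A := 85):
  A = 85
  X = 60 + 5·85 = 485
X: 645 − 485 = 160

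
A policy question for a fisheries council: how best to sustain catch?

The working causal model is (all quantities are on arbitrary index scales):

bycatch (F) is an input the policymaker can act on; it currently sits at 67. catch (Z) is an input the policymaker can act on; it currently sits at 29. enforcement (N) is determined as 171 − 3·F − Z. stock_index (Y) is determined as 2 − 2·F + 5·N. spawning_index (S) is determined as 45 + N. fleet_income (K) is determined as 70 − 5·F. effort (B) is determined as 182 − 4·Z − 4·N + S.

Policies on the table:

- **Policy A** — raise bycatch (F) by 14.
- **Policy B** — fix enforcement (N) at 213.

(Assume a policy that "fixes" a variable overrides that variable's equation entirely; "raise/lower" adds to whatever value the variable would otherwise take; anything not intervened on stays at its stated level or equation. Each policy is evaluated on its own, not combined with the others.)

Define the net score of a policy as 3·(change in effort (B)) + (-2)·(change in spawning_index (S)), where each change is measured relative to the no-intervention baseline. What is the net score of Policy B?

Baseline:
  F = 67
  Z = 29
  N = 171 − 3·67 − 29 = -59
  S = 45 + (-59) = -14
  B = 182 − 4·29 − 4·(-59) + (-14) = 288
Policy B (N := 213):
  F = 67
  Z = 29
  N = 213
  S = 45 + 213 = 258
  B = 182 − 4·29 − 4·213 + 258 = -528
ΔB = -528 − 288 = -816; ΔS = 258 − (-14) = 272
Score = 3·(-816) + (-2)·272 = -2992

-2992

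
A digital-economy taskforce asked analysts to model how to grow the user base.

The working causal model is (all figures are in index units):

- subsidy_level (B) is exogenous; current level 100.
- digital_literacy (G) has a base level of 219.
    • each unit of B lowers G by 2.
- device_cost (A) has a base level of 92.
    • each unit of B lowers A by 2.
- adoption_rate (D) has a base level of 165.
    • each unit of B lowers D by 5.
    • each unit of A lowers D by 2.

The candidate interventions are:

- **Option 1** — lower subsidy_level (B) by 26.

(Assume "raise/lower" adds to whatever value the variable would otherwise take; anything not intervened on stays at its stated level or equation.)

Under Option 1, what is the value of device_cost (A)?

Option 1 (B − 26):
  B = 100 − 26 = 74
  A = 92 − 2·74 = -56

-56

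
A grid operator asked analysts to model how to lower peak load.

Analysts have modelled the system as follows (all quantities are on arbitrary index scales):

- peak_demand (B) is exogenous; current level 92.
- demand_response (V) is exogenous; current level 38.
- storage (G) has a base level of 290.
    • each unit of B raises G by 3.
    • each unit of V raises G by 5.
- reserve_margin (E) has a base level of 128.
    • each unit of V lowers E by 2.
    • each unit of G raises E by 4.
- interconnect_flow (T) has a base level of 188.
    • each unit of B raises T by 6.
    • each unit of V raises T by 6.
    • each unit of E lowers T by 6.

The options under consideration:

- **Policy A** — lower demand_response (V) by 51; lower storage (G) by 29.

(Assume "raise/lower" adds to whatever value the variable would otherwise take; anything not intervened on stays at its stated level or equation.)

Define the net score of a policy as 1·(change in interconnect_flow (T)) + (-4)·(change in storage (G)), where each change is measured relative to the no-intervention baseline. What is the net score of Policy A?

7034

Baseline:
  B = 92
  V = 38
  G = 290 + 3·92 + 5·38 = 756
  E = 128 − 2·38 + 4·756 = 3076
  T = 188 + 6·92 + 6·38 − 6·3076 = -17488
Policy A (V − 51, G − 29):
  B = 92
  V = 38 − 51 = -13
  G = 290 + 3·92 + 5·(-13) (−29 from intervention) = 472
  E = 128 − 2·(-13) + 4·472 = 2042
  T = 188 + 6·92 + 6·(-13) − 6·2042 = -11590
ΔT = -11590 − (-17488) = 5898; ΔG = 472 − 756 = -284
Score = 1·5898 + (-4)·(-284) = 7034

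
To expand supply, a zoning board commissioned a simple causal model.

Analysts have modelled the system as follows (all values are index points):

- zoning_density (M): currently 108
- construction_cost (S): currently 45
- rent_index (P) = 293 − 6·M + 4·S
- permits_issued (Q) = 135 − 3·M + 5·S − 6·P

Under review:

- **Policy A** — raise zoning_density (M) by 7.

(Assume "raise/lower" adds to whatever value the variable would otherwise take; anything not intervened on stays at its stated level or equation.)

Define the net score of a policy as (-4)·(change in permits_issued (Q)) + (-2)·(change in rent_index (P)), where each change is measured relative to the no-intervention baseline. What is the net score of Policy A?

-840

Baseline:
  M = 108
  S = 45
  P = 293 − 6·108 + 4·45 = -175
  Q = 135 − 3·108 + 5·45 − 6·(-175) = 1086
Policy A (M + 7):
  M = 108 + 7 = 115
  S = 45
  P = 293 − 6·115 + 4·45 = -217
  Q = 135 − 3·115 + 5·45 − 6·(-217) = 1317
ΔQ = 1317 − 1086 = 231; ΔP = -217 − (-175) = -42
Score = (-4)·231 + (-2)·(-42) = -840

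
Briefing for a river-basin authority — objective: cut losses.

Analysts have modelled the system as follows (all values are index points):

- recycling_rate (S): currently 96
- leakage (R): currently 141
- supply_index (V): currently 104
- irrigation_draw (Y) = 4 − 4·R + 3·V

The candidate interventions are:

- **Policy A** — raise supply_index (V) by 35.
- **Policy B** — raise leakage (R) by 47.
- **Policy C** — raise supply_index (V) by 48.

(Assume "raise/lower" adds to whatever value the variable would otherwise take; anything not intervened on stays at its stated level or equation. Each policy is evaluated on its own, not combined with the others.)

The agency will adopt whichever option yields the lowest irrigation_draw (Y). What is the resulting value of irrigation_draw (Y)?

-436

Policy A (V + 35):
  R = 141
  V = 104 + 35 = 139
  Y = 4 − 4·141 + 3·139 = -143
Policy B (R + 47):
  R = 141 + 47 = 188
  V = 104
  Y = 4 − 4·188 + 3·104 = -436
Policy C (V + 48):
  R = 141
  V = 104 + 48 = 152
  Y = 4 − 4·141 + 3·152 = -104
Comparing — Policy A: Y=-143, Policy B: Y=-436, Policy C: Y=-104. Lowest is -436 (Policy B).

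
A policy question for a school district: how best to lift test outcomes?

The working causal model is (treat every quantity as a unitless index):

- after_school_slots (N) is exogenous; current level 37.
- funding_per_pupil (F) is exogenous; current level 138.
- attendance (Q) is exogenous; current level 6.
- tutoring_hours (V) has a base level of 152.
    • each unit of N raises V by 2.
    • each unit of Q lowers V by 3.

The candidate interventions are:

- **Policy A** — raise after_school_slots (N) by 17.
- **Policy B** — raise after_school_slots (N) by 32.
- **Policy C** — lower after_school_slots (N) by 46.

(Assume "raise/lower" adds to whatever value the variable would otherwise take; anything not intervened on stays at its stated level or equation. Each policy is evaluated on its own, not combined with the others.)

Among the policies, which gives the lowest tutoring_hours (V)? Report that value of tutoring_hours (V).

Policy A (N + 17):
  N = 37 + 17 = 54
  Q = 6
  V = 152 + 2·54 − 3·6 = 242
Policy B (N + 32):
  N = 37 + 32 = 69
  Q = 6
  V = 152 + 2·69 − 3·6 = 272
Policy C (N − 46):
  N = 37 − 46 = -9
  Q = 6
  V = 152 + 2·(-9) − 3·6 = 116
Comparing — Policy A: V=242, Policy B: V=272, Policy C: V=116. Lowest is 116 (Policy C).

116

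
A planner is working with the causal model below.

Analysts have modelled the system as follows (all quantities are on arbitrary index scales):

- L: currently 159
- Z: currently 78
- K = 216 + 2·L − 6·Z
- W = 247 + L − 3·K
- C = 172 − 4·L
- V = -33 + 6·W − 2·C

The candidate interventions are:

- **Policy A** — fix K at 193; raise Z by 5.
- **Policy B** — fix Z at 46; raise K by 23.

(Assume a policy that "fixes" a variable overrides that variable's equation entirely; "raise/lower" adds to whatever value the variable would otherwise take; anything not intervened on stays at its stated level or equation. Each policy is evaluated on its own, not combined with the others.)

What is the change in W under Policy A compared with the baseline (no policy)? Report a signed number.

Baseline:
  L = 159
  Z = 78
  K = 216 + 2·159 − 6·78 = 66
  W = 247 + 159 − 3·66 = 208
Policy A (K := 193, Z + 5):
  L = 159
  Z = 78 + 5 = 83
  K = 193
  W = 247 + 159 − 3·193 = -173
Change in W: -173 − 208 = -381

-381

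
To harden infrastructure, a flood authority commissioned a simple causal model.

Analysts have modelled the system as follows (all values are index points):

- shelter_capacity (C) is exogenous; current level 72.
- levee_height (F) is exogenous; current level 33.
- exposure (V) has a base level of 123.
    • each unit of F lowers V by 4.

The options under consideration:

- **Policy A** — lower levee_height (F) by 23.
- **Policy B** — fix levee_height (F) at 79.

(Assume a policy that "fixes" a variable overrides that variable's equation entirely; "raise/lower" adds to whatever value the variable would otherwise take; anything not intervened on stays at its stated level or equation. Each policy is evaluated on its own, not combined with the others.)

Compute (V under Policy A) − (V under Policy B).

276

Policy A (F − 23):
  F = 33 − 23 = 10
  V = 123 − 4·10 = 83
Policy B (F := 79):
  F = 79
  V = 123 − 4·79 = -193
V: 83 − (-193) = 276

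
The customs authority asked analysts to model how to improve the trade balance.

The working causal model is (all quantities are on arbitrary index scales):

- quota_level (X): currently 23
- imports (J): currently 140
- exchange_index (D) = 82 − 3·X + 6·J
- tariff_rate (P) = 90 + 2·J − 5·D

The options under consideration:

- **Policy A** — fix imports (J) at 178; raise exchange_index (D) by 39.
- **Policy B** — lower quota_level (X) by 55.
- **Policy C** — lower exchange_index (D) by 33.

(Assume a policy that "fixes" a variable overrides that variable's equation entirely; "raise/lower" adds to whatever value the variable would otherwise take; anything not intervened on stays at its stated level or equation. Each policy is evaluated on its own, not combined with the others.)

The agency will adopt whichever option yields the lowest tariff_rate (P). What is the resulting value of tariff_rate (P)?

Policy A (J := 178, D + 39):
  X = 23
  J = 178
  D = 82 − 3·23 + 6·178 (+39 from intervention) = 1120
  P = 90 + 2·178 − 5·1120 = -5154
Policy B (X − 55):
  X = 23 − 55 = -32
  J = 140
  D = 82 − 3·(-32) + 6·140 = 1018
  P = 90 + 2·140 − 5·1018 = -4720
Policy C (D − 33):
  X = 23
  J = 140
  D = 82 − 3·23 + 6·140 (−33 from intervention) = 820
  P = 90 + 2·140 − 5·820 = -3730
Comparing — Policy A: P=-5154, Policy B: P=-4720, Policy C: P=-3730. Lowest is -5154 (Policy A).

-5154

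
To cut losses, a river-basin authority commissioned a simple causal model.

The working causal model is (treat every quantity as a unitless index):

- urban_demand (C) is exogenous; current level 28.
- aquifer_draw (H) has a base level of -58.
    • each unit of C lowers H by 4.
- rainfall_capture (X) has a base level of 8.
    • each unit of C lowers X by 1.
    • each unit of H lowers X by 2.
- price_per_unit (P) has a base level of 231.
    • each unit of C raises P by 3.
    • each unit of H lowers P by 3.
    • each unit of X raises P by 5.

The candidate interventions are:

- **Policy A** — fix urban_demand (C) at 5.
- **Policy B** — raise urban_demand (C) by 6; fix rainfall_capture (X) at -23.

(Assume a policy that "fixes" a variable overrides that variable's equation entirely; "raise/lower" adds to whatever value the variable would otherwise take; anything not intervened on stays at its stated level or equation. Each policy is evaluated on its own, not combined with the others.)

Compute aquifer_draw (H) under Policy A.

-78

Policy A (C := 5):
  C = 5
  H = -58 − 4·5 = -78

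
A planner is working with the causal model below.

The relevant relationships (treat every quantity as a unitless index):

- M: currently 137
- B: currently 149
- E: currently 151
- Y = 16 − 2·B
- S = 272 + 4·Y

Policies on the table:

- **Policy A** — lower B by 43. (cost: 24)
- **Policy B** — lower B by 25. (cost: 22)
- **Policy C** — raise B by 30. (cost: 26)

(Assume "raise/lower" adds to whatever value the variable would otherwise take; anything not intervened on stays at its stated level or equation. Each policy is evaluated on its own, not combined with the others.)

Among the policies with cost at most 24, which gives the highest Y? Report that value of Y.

Policy A (B − 43):
  B = 149 − 43 = 106
  Y = 16 − 2·106 = -196
Policy B (B − 25):
  B = 149 − 25 = 124
  Y = 16 − 2·124 = -232
Comparing — Policy A: Y=-196, Policy B: Y=-232. Highest is -196 (Policy A).

-196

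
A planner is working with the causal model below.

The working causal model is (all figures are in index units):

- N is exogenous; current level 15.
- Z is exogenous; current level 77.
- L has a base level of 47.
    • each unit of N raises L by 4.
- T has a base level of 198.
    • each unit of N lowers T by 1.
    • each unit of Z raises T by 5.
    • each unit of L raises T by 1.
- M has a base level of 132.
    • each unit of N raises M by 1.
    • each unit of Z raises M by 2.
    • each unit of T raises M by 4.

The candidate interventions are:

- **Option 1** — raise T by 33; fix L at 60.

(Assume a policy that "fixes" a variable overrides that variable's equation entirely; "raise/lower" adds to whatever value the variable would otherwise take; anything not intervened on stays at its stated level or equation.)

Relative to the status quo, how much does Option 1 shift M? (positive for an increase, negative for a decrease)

-56

Baseline:
  N = 15
  Z = 77
  L = 47 + 4·15 = 107
  T = 198 − 15 + 5·77 + 107 = 675
  M = 132 + 15 + 2·77 + 4·675 = 3001
Option 1 (T + 33, L := 60):
  N = 15
  Z = 77
  L = 60
  T = 198 − 15 + 5·77 + 60 (+33 from intervention) = 661
  M = 132 + 15 + 2·77 + 4·661 = 2945
Change in M: 2945 − 3001 = -56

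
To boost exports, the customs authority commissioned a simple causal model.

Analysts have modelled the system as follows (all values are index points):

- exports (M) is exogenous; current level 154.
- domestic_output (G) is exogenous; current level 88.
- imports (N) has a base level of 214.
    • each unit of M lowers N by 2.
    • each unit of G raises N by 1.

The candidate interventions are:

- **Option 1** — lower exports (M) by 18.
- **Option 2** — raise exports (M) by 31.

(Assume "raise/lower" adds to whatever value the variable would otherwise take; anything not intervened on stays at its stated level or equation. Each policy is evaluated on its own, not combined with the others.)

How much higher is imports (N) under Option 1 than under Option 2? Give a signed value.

Option 1 (M − 18):
  M = 154 − 18 = 136
  G = 88
  N = 214 − 2·136 + 88 = 30
Option 2 (M + 31):
  M = 154 + 31 = 185
  G = 88
  N = 214 − 2·185 + 88 = -68
N: 30 − (-68) = 98

98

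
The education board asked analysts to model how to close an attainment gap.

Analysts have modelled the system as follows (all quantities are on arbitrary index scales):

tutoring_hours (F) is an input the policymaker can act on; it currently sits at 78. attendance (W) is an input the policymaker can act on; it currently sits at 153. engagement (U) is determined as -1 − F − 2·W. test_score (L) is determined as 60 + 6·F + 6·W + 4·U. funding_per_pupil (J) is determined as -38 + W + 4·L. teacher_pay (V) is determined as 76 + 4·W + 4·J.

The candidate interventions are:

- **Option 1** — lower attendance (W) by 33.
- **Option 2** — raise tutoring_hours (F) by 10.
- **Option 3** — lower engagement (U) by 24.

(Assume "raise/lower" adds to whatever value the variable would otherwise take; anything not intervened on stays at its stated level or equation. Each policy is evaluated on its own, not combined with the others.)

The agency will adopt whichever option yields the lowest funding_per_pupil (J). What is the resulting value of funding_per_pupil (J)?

-645

Option 1 (W − 33):
  F = 78
  W = 153 − 33 = 120
  U = -1 − 78 − 2·120 = -319
  L = 60 + 6·78 + 6·120 + 4·(-319) = -28
  J = -38 + 120 + 4·(-28) = -30
Option 2 (F + 10):
  F = 78 + 10 = 88
  W = 153
  U = -1 − 88 − 2·153 = -395
  L = 60 + 6·88 + 6·153 + 4·(-395) = -74
  J = -38 + 153 + 4·(-74) = -181
Option 3 (U − 24):
  F = 78
  W = 153
  U = -1 − 78 − 2·153 (−24 from intervention) = -409
  L = 60 + 6·78 + 6·153 + 4·(-409) = -190
  J = -38 + 153 + 4·(-190) = -645
Comparing — Option 1: J=-30, Option 2: J=-181, Option 3: J=-645. Lowest is -645 (Option 3).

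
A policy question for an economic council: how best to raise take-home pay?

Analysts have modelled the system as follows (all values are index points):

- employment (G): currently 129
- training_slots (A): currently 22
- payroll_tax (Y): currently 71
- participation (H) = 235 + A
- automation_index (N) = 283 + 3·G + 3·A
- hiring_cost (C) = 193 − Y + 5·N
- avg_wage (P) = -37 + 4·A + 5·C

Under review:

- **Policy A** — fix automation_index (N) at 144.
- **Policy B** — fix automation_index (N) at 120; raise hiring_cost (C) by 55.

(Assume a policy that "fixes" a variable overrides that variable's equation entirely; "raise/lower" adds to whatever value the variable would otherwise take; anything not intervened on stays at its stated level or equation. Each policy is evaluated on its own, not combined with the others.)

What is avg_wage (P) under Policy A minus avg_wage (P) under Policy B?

Policy A (N := 144):
  G = 129
  A = 22
  Y = 71
  N = 144
  C = 193 − 71 + 5·144 = 842
  P = -37 + 4·22 + 5·842 = 4261
Policy B (N := 120, C + 55):
  G = 129
  A = 22
  Y = 71
  N = 120
  C = 193 − 71 + 5·120 (+55 from intervention) = 777
  P = -37 + 4·22 + 5·777 = 3936
P: 4261 − 3936 = 325

325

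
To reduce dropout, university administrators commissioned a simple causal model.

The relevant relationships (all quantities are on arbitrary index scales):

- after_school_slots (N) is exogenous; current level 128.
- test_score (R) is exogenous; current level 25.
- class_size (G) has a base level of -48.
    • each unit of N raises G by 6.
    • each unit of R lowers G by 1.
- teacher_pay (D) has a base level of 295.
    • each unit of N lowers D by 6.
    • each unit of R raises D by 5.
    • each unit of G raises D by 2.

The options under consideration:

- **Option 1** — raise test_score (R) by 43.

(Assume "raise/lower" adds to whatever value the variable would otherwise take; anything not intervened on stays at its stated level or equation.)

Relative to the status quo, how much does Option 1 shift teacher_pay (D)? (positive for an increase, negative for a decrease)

129

Baseline:
  N = 128
  R = 25
  G = -48 + 6·128 − 25 = 695
  D = 295 − 6·128 + 5·25 + 2·695 = 1042
Option 1 (R + 43):
  N = 128
  R = 25 + 43 = 68
  G = -48 + 6·128 − 68 = 652
  D = 295 − 6·128 + 5·68 + 2·652 = 1171
Change in D: 1171 − 1042 = 129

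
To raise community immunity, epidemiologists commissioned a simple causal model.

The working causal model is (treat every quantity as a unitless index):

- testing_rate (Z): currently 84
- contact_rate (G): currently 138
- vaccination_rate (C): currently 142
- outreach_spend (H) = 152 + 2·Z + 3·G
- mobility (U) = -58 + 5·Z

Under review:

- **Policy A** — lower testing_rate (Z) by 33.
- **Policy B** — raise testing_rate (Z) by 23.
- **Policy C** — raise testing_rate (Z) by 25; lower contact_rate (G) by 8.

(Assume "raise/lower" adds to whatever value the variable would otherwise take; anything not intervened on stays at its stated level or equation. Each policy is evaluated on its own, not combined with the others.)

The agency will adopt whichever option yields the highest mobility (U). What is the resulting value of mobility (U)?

Policy A (Z − 33):
  Z = 84 − 33 = 51
  U = -58 + 5·51 = 197
Policy B (Z + 23):
  Z = 84 + 23 = 107
  U = -58 + 5·107 = 477
Policy C (Z + 25, G − 8):
  Z = 84 + 25 = 109
  U = -58 + 5·109 = 487
Comparing — Policy A: U=197, Policy B: U=477, Policy C: U=487. Highest is 487 (Policy C).

487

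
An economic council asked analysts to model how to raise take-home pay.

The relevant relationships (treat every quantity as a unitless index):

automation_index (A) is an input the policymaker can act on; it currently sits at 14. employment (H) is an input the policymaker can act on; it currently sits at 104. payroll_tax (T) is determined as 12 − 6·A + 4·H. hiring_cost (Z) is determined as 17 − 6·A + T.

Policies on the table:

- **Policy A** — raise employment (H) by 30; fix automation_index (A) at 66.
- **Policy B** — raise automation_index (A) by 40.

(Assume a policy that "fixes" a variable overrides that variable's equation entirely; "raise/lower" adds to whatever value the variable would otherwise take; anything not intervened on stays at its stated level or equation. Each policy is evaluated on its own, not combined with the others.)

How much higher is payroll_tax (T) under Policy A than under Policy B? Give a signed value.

Policy A (H + 30, A := 66):
  A = 66
  H = 104 + 30 = 134
  T = 12 − 6·66 + 4·134 = 152
Policy B (A + 40):
  A = 14 + 40 = 54
  H = 104
  T = 12 − 6·54 + 4·104 = 104
T: 152 − 104 = 48

48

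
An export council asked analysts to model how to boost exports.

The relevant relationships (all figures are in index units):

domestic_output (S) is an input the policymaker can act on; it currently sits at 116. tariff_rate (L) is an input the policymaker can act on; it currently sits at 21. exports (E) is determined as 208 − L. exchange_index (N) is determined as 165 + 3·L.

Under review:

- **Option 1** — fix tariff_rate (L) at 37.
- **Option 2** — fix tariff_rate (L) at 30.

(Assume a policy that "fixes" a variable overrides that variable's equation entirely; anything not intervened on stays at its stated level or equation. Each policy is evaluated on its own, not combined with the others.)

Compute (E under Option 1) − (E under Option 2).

Option 1 (L := 37):
  L = 37
  E = 208 − 37 = 171
Option 2 (L := 30):
  L = 30
  E = 208 − 30 = 178
E: 171 − 178 = -7

-7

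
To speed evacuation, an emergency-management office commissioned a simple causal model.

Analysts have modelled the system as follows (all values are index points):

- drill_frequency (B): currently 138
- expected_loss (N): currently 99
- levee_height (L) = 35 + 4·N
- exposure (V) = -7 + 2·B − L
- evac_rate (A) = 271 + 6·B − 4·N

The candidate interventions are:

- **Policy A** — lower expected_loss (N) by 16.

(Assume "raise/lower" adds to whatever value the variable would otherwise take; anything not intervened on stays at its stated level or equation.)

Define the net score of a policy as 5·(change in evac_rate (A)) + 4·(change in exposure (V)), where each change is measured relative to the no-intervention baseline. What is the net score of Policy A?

576

Baseline:
  B = 138
  N = 99
  L = 35 + 4·99 = 431
  V = -7 + 2·138 − 431 = -162
  A = 271 + 6·138 − 4·99 = 703
Policy A (N − 16):
  B = 138
  N = 99 − 16 = 83
  L = 35 + 4·83 = 367
  V = -7 + 2·138 − 367 = -98
  A = 271 + 6·138 − 4·83 = 767
ΔA = 767 − 703 = 64; ΔV = -98 − (-162) = 64
Score = 5·64 + 4·64 = 576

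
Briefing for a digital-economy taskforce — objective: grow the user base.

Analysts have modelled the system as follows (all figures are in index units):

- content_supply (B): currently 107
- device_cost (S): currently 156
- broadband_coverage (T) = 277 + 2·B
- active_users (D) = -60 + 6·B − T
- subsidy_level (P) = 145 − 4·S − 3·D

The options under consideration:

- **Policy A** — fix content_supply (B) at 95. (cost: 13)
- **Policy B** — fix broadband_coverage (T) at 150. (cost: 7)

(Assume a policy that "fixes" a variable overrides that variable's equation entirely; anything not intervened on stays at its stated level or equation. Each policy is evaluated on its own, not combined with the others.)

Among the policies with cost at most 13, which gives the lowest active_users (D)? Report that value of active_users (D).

43

Policy A (B := 95):
  B = 95
  T = 277 + 2·95 = 467
  D = -60 + 6·95 − 467 = 43
Policy B (T := 150):
  B = 107
  T = 150
  D = -60 + 6·107 − 150 = 432
Comparing — Policy A: D=43, Policy B: D=432. Lowest is 43 (Policy A).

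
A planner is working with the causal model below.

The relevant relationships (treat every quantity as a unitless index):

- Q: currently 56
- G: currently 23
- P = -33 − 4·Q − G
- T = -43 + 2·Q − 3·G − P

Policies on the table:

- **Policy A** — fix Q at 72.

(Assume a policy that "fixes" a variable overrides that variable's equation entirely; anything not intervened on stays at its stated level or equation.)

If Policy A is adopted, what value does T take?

376

Policy A (Q := 72):
  Q = 72
  G = 23
  P = -33 − 4·72 − 23 = -344
  T = -43 + 2·72 − 3·23 − (-344) = 376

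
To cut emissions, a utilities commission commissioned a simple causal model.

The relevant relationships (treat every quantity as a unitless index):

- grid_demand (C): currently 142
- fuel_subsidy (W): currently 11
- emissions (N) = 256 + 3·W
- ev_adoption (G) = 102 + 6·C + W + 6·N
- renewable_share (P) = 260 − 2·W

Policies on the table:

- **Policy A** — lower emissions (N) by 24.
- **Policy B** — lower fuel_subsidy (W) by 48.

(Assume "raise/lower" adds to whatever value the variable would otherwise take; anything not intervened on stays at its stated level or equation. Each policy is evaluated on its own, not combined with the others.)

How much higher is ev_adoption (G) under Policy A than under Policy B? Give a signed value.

768

Policy A (N − 24):
  C = 142
  W = 11
  N = 256 + 3·11 (−24 from intervention) = 265
  G = 102 + 6·142 + 11 + 6·265 = 2555
Policy B (W − 48):
  C = 142
  W = 11 − 48 = -37
  N = 256 + 3·(-37) = 145
  G = 102 + 6·142 + (-37) + 6·145 = 1787
G: 2555 − 1787 = 768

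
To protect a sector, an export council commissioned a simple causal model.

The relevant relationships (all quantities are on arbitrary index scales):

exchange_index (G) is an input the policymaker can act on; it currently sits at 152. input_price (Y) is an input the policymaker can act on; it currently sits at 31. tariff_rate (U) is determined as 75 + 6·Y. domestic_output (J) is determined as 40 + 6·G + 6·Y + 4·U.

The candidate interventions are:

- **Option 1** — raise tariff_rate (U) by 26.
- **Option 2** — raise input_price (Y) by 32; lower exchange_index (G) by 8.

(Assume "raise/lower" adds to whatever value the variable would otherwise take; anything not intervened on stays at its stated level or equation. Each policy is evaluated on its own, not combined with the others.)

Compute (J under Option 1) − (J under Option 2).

-808

Option 1 (U + 26):
  G = 152
  Y = 31
  U = 75 + 6·31 (+26 from intervention) = 287
  J = 40 + 6·152 + 6·31 + 4·287 = 2286
Option 2 (Y + 32, G − 8):
  G = 152 − 8 = 144
  Y = 31 + 32 = 63
  U = 75 + 6·63 = 453
  J = 40 + 6·144 + 6·63 + 4·453 = 3094
J: 2286 − 3094 = -808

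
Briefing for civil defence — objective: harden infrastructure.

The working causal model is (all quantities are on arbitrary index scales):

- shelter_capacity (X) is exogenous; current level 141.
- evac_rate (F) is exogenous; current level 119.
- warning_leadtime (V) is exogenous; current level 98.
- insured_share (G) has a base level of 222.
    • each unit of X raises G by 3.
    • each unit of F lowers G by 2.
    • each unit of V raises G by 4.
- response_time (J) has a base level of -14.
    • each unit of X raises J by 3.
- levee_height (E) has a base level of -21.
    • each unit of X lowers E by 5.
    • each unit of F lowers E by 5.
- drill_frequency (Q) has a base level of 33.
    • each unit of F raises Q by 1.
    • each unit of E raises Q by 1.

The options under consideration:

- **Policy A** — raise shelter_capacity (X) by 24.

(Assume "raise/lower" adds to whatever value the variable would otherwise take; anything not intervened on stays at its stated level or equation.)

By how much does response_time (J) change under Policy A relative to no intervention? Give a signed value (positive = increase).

Baseline:
  X = 141
  J = -14 + 3·141 = 409
Policy A (X + 24):
  X = 141 + 24 = 165
  J = -14 + 3·165 = 481
Change in J: 481 − 409 = 72

72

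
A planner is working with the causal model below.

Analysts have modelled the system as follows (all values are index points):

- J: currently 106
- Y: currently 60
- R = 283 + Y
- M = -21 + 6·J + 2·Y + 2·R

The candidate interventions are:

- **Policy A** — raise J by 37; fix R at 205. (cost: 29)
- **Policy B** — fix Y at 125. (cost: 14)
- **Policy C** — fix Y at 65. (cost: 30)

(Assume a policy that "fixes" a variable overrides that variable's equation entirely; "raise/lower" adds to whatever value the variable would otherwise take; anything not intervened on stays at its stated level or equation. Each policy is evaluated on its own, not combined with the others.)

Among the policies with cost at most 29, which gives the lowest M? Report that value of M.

Policy A (J + 37, R := 205):
  J = 106 + 37 = 143
  Y = 60
  R = 205
  M = -21 + 6·143 + 2·60 + 2·205 = 1367
Policy B (Y := 125):
  J = 106
  Y = 125
  R = 283 + 125 = 408
  M = -21 + 6·106 + 2·125 + 2·408 = 1681
Comparing — Policy A: M=1367, Policy B: M=1681. Lowest is 1367 (Policy A).

1367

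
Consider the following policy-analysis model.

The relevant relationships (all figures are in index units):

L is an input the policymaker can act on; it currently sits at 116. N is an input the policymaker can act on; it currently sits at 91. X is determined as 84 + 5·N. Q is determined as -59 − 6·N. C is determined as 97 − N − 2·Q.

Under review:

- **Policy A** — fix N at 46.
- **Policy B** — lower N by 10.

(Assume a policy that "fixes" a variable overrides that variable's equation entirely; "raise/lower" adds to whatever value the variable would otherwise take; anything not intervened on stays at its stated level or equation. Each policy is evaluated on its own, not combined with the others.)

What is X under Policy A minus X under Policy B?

-175

Policy A (N := 46):
  N = 46
  X = 84 + 5·46 = 314
Policy B (N − 10):
  N = 91 − 10 = 81
  X = 84 + 5·81 = 489
X: 314 − 489 = -175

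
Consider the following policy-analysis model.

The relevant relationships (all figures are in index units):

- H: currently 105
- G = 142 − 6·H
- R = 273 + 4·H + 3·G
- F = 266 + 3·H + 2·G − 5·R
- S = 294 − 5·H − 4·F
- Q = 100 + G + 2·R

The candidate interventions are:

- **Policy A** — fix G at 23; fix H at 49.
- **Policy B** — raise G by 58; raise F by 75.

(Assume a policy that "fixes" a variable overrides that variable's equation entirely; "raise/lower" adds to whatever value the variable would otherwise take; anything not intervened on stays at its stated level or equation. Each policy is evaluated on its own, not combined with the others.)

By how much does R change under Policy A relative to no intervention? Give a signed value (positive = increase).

Baseline:
  H = 105
  G = 142 − 6·105 = -488
  R = 273 + 4·105 + 3·(-488) = -771
Policy A (G := 23, H := 49):
  H = 49
  G = 23
  R = 273 + 4·49 + 3·23 = 538
Change in R: 538 − (-771) = 1309

1309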